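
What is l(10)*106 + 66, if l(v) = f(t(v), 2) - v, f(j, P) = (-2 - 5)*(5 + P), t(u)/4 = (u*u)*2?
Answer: -6188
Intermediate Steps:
t(u) = 8*u**2 (t(u) = 4*((u*u)*2) = 4*(u**2*2) = 4*(2*u**2) = 8*u**2)
f(j, P) = -35 - 7*P (f(j, P) = -7*(5 + P) = -35 - 7*P)
l(v) = -49 - v (l(v) = (-35 - 7*2) - v = (-35 - 14) - v = -49 - v)
l(10)*106 + 66 = (-49 - 1*10)*106 + 66 = (-49 - 10)*106 + 66 = -59*106 + 66 = -6254 + 66 = -6188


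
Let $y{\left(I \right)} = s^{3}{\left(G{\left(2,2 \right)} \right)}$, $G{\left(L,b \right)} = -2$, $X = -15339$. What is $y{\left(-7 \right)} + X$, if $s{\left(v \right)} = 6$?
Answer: $-15123$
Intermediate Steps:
$y{\left(I \right)} = 216$ ($y{\left(I \right)} = 6^{3} = 216$)
$y{\left(-7 \right)} + X = 216 - 15339 = -15123$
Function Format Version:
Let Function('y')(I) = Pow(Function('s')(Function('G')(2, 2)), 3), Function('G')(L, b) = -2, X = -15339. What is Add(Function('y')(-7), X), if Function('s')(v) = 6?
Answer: -15123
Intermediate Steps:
Function('y')(I) = 216 (Function('y')(I) = Pow(6, 3) = 216)
Add(Function('y')(-7), X) = Add(216, -15339) = -15123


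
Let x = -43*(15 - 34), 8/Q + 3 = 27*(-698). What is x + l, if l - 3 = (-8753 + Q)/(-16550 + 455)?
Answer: 49786440481/60674931 ≈ 820.54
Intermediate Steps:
Q = -8/18849 (Q = 8/(-3 + 27*(-698)) = 8/(-3 - 18846) = 8/(-18849) = 8*(-1/18849) = -8/18849 ≈ -0.00042443)
l = 215021854/60674931 (l = 3 + (-8753 - 8/18849)/(-16550 + 455) = 3 - 164985305/18849/(-16095) = 3 - 164985305/18849*(-1/16095) = 3 + 32997061/60674931 = 215021854/60674931 ≈ 3.5438)
x = 817 (x = -43*(-19) = 817)
x + l = 817 + 215021854/60674931 = 49786440481/60674931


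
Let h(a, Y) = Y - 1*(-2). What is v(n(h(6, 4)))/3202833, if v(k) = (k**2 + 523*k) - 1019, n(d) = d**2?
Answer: 19105/3202833 ≈ 0.0059650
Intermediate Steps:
h(a, Y) = 2 + Y (h(a, Y) = Y + 2 = 2 + Y)
v(k) = -1019 + k**2 + 523*k
v(n(h(6, 4)))/3202833 = (-1019 + ((2 + 4)**2)**2 + 523*(2 + 4)**2)/3202833 = (-1019 + (6**2)**2 + 523*6**2)*(1/3202833) = (-1019 + 36**2 + 523*36)*(1/3202833) = (-1019 + 1296 + 18828)*(1/3202833) = 19105*(1/3202833) = 19105/3202833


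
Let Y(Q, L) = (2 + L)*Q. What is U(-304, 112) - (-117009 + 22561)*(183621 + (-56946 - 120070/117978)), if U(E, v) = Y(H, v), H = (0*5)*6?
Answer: 705750547209920/58989 ≈ 1.1964e+10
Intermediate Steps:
H = 0 (H = 0*6 = 0)
Y(Q, L) = Q*(2 + L)
U(E, v) = 0 (U(E, v) = 0*(2 + v) = 0)
U(-304, 112) - (-117009 + 22561)*(183621 + (-56946 - 120070/117978)) = 0 - (-117009 + 22561)*(183621 + (-56946 - 120070/117978)) = 0 - (-94448)*(183621 + (-56946 - 120070/117978)) = 0 - (-94448)*(183621 + (-56946 - 1*60035/58989)) = 0 - (-94448)*(183621 + (-56946 - 60035/58989)) = 0 - (-94448)*(183621 - 3359247629/58989) = 0 - (-94448)*7472371540/58989 = 0 - 1*(-705750547209920/58989) = 0 + 705750547209920/58989 = 705750547209920/58989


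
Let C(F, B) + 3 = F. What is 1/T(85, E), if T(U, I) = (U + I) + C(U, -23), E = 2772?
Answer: 1/2939 ≈ 0.00034025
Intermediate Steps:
C(F, B) = -3 + F
T(U, I) = -3 + I + 2*U (T(U, I) = (U + I) + (-3 + U) = (I + U) + (-3 + U) = -3 + I + 2*U)
1/T(85, E) = 1/(-3 + 2772 + 2*85) = 1/(-3 + 2772 + 170) = 1/2939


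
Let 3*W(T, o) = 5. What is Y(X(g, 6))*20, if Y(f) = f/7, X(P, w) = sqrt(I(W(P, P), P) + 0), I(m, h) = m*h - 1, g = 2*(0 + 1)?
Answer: 20*sqrt(21)/21 ≈ 4.3644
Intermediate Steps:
g = 2 (g = 2*1 = 2)
W(T, o) = 5/3 (W(T, o) = (1/3)*5 = 5/3)
I(m, h) = -1 + h*m (I(m, h) = h*m - 1 = -1 + h*m)
X(P, w) = sqrt(-1 + 5*P/3) (X(P, w) = sqrt((-1 + P*(5/3)) + 0) = sqrt((-1 + 5*P/3) + 0) = sqrt(-1 + 5*P/3))
Y(f) = f/7 (Y(f) = f*(1/7) = f/7)
Y(X(g, 6))*20 = ((sqrt(-9 + 15*2)/3)/7)*20 = ((sqrt(-9 + 30)/3)/7)*20 = ((sqrt(21)/3)/7)*20 = (sqrt(21)/21)*20 = 20*sqrt(21)/21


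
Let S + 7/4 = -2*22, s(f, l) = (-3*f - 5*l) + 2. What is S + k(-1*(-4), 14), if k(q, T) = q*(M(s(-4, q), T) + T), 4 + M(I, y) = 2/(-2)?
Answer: -39/4 ≈ -9.7500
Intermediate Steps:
s(f, l) = 2 - 5*l - 3*f (s(f, l) = (-5*l - 3*f) + 2 = 2 - 5*l - 3*f)
M(I, y) = -5 (M(I, y) = -4 + 2/(-2) = -4 + 2*(-½) = -4 - 1 = -5)
S = -183/4 (S = -7/4 - 2*22 = -7/4 - 44 = -183/4 ≈ -45.750)
k(q, T) = q*(-5 + T)
S + k(-1*(-4), 14) = -183/4 + (-1*(-4))*(-5 + 14) = -183/4 + 4*9 = -183/4 + 36 = -39/4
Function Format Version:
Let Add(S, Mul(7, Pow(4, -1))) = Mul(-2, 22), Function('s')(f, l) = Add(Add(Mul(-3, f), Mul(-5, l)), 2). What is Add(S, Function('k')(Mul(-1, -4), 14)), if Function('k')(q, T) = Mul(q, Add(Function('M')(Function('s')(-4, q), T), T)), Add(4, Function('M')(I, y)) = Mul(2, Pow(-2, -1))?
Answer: Rational(-39, 4) ≈ -9.7500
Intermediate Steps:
Function('s')(f, l) = Add(2, Mul(-5, l), Mul(-3, f)) (Function('s')(f, l) = Add(Add(Mul(-5, l), Mul(-3, f)), 2) = Add(2, Mul(-5, l), Mul(-3, f)))
Function('M')(I, y) = -5 (Function('M')(I, y) = Add(-4, Mul(2, Pow(-2, -1))) = Add(-4, Mul(2, Rational(-1, 2))) = Add(-4, -1) = -5)
S = Rational(-183, 4) (S = Add(Rational(-7, 4), Mul(-2, 22)) = Add(Rational(-7, 4), -44) = Rational(-183, 4) ≈ -45.750)
Function('k')(q, T) = Mul(q, Add(-5, T))
Add(S, Function('k')(Mul(-1, -4), 14)) = Add(Rational(-183, 4), Mul(Mul(-1, -4), Add(-5, 14))) = Add(Rational(-183, 4), Mul(4, 9)) = Add(Rational(-183, 4), 36) = Rational(-39, 4)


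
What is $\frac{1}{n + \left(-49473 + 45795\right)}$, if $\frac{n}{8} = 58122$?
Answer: $\frac{1}{461298} \approx 2.1678 \cdot 10^{-6}$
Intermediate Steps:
$n = 464976$ ($n = 8 \cdot 58122 = 464976$)
$\frac{1}{n + \left(-49473 + 45795\right)} = \frac{1}{464976 + \left(-49473 + 45795\right)} = \frac{1}{464976 - 3678} = \frac{1}{461298}$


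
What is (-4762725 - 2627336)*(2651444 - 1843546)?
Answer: -5970415501778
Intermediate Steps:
(-4762725 - 2627336)*(2651444 - 1843546) = -7390061*807898 = -5970415501778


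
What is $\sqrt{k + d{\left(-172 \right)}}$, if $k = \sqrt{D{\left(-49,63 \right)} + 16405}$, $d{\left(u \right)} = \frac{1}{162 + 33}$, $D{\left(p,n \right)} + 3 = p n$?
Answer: $\frac{\sqrt{195 + 38025 \sqrt{13315}}}{195} \approx 10.742$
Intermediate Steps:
$D{\left(p,n \right)} = -3 + n p$ ($D{\left(p,n \right)} = -3 + p n = -3 + n p$)
$d{\left(u \right)} = \frac{1}{195}$
$k = \sqrt{13315}$ ($k = \sqrt{\left(-3 + 63 \left(-49\right)\right) + 16405} = \sqrt{\left(-3 - 3087\right) + 16405} = \sqrt{-3090 + 16405} = \sqrt{13315} \approx 115.39$)
$\sqrt{k + d{\left(-172 \right)}} = \sqrt{\sqrt{13315} + \frac{1}{195}} = \sqrt{\frac{1}{195} + \sqrt{13315}}$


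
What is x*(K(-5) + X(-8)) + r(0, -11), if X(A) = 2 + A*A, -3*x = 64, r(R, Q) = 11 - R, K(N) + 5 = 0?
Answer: -3871/3 ≈ -1290.3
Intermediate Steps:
K(N) = -5 (K(N) = -5 + 0 = -5)
x = -64/3 (x = -⅓*64 = -64/3 ≈ -21.333)
X(A) = 2 + A²
x*(K(-5) + X(-8)) + r(0, -11) = -64*(-5 + (2 + (-8)²))/3 + (11 - 1*0) = -64*(-5 + (2 + 64))/3 + (11 + 0) = -64*(-5 + 66)/3 + 11 = -64/3*61 + 11 = -3904/3 + 11 = -3871/3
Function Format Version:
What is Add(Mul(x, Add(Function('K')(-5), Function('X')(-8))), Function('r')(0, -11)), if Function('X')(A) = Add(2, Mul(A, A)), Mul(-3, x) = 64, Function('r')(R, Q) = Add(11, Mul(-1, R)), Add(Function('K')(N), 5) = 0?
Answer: Rational(-3871, 3) ≈ -1290.3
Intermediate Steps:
Function('K')(N) = -5 (Function('K')(N) = Add(-5, 0) = -5)
x = Rational(-64, 3) (x = Mul(Rational(-1, 3), 64) = Rational(-64, 3) ≈ -21.333)
Function('X')(A) = Add(2, Pow(A, 2))
Add(Mul(x, Add(Function('K')(-5), Function('X')(-8))), Function('r')(0, -11)) = Add(Mul(Rational(-64, 3), Add(-5, Add(2, Pow(-8, 2)))), Add(11, Mul(-1, 0))) = Add(Mul(Rational(-64, 3), Add(-5, Add(2, 64))), Add(11, 0)) = Add(Mul(Rational(-64, 3), Add(-5, 66)), 11) = Add(Mul(Rational(-64, 3), 61), 11) = Add(Rational(-3904, 3), 11) = Rational(-3871, 3)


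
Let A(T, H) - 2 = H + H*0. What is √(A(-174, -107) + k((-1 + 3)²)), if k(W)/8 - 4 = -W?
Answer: I*√105 ≈ 10.247*I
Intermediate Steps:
k(W) = 32 - 8*W (k(W) = 32 + 8*(-W) = 32 - 8*W)
A(T, H) = 2 + H (A(T, H) = 2 + (H + H*0) = 2 + (H + 0) = 2 + H)
√(A(-174, -107) + k((-1 + 3)²)) = √((2 - 107) + (32 - 8*(-1 + 3)²)) = √(-105 + (32 - 8*2²)) = √(-105 + (32 - 8*4)) = √(-105 + (32 - 32)) = √(-105 + 0) = √(-105) = I*√105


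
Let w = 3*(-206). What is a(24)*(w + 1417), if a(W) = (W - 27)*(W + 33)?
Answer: -136629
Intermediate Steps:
a(W) = (-27 + W)*(33 + W)
w = -618
a(24)*(w + 1417) = (-891 + 24² + 6*24)*(-618 + 1417) = (-891 + 576 + 144)*799 = -171*799 = -136629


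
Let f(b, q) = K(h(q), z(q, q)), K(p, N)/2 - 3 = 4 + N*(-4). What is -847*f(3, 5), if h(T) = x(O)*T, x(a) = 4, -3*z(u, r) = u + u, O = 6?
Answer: -103334/3 ≈ -34445.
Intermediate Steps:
z(u, r) = -2*u/3 (z(u, r) = -(u + u)/3 = -2*u/3)
h(T) = 4*T
K(p, N) = 14 - 8*N (K(p, N) = 6 + 2*(4 + N*(-4)) = 6 + 2*(4 - 4*N) = 6 + (8 - 8*N) = 14 - 8*N)
f(b, q) = 14 + 16*q/3 (f(b, q) = 14 - (-16)*q/3 = 14 + 16*q/3)
-847*f(3, 5) = -847*(14 + (16/3)*5) = -847*(14 + 80/3) = -847*122/3 = -103334/3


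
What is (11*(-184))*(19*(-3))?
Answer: 115368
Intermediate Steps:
(11*(-184))*(19*(-3)) = -2024*(-57) = 115368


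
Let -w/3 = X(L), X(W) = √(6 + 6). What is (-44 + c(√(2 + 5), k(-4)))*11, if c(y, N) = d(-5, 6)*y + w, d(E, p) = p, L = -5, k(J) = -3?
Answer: -484 - 66*√3 + 66*√7 ≈ -423.70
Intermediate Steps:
X(W) = 2*√3 (X(W) = √12 = 2*√3)
w = -6*√3 ≈ -10.392
c(y, N) = -6*√3 + 6*y (c(y, N) = 6*y - 6*√3 = -6*√3 + 6*y)
(-44 + c(√(2 + 5), k(-4)))*11 = (-44 + (-6*√3 + 6*√(2 + 5)))*11 = (-44 + (-6*√3 + 6*√7))*11 = (-44 - 6*√3 + 6*√7)*11 = -484 - 66*√3 + 66*√7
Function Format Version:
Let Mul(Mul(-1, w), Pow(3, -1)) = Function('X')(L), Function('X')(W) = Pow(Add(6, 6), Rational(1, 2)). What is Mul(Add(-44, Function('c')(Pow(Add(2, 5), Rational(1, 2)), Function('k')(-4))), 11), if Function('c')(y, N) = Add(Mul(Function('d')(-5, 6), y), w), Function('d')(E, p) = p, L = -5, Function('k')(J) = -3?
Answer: Add(-484, Mul(-66, Pow(3, Rational(1, 2))), Mul(66, Pow(7, Rational(1, 2)))) ≈ -423.70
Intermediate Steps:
Function('X')(W) = Mul(2, Pow(3, Rational(1, 2))) (Function('X')(W) = Pow(12, Rational(1, 2)) = Mul(2, Pow(3, Rational(1, 2))))
w = Mul(-6, Pow(3, Rational(1, 2))) (w = Mul(-3, Mul(2, Pow(3, Rational(1, 2)))) = Mul(-6, Pow(3, Rational(1, 2))) ≈ -10.392)
Function('c')(y, N) = Add(Mul(-6, Pow(3, Rational(1, 2))), Mul(6, y)) (Function('c')(y, N) = Add(Mul(6, y), Mul(-6, Pow(3, Rational(1, 2)))) = Add(Mul(-6, Pow(3, Rational(1, 2))), Mul(6, y)))
Mul(Add(-44, Function('c')(Pow(Add(2, 5), Rational(1, 2)), Function('k')(-4))), 11) = Mul(Add(-44, Add(Mul(-6, Pow(3, Rational(1, 2))), Mul(6, Pow(Add(2, 5), Rational(1, 2))))), 11) = Mul(Add(-44, Add(Mul(-6, Pow(3, Rational(1, 2))), Mul(6, Pow(7, Rational(1, 2))))), 11) = Mul(Add(-44, Mul(-6, Pow(3, Rational(1, 2))), Mul(6, Pow(7, Rational(1, 2)))), 11) = Add(-484, Mul(-66, Pow(3, Rational(1, 2))), Mul(66, Pow(7, Rational(1, 2))))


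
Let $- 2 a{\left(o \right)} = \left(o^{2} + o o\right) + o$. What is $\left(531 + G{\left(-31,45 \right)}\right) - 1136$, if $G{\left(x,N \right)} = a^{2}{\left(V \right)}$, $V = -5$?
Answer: $- \frac{395}{4} \approx -98.75$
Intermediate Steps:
$a{\left(o \right)} = - o^{2} - \frac{o}{2}$ ($a{\left(o \right)} = - \frac{\left(o^{2} + o o\right) + o}{2} = - \frac{\left(o^{2} + o^{2}\right) + o}{2} = - \frac{2 o^{2} + o}{2} = - \frac{o + 2 o^{2}}{2} = - o^{2} - \frac{o}{2}$)
$G{\left(x,N \right)} = \frac{2025}{4}$ ($G{\left(x,N \right)} = \left(\left(-1\right) \left(-5\right) \left(\frac{1}{2} - 5\right)\right)^{2} = \left(\left(-1\right) \left(-5\right) \left(- \frac{9}{2}\right)\right)^{2} = \left(- \frac{45}{2}\right)^{2} = \frac{2025}{4}$)
$\left(531 + G{\left(-31,45 \right)}\right) - 1136 = \left(531 + \frac{2025}{4}\right) - 1136 = \frac{4149}{4} - 1136 = - \frac{395}{4}$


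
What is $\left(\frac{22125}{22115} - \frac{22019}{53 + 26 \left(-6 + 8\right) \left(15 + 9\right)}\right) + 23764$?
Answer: $\frac{136654098660}{5754323} \approx 23748.0$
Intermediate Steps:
$\left(\frac{22125}{22115} - \frac{22019}{53 + 26 \left(-6 + 8\right) \left(15 + 9\right)}\right) + 23764 = \left(22125 \cdot \frac{1}{22115} - \frac{22019}{53 + 26 \cdot 2 \cdot 24}\right) + 23764 = \left(\frac{4425}{4423} - \frac{22019}{53 + 26 \cdot 48}\right) + 23764 = \left(\frac{4425}{4423} - \frac{22019}{53 + 1248}\right) + 23764 = \left(\frac{4425}{4423} - \frac{22019}{1301}\right) + 23764 = - \frac{91633112}{5754323} + 23764 = \frac{136654098660}{5754323}$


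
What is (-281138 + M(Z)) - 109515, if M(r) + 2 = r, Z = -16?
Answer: -390671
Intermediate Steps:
M(r) = -2 + r
(-281138 + M(Z)) - 109515 = (-281138 + (-2 - 16)) - 109515 = (-281138 - 18) - 109515 = -281156 - 109515 = -390671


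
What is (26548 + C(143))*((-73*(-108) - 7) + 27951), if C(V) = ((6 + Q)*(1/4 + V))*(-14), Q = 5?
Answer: 160778150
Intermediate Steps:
C(V) = -77/2 - 154*V (C(V) = ((6 + 5)*(1/4 + V))*(-14) = (11*(1/4 + V))*(-14) = (11/4 + 11*V)*(-14) = -77/2 - 154*V)
(26548 + C(143))*((-73*(-108) - 7) + 27951) = (26548 + (-77/2 - 154*143))*((-73*(-108) - 7) + 27951) = (26548 + (-77/2 - 22022))*((7884 - 7) + 27951) = (26548 - 44121/2)*(7877 + 27951) = (8975/2)*35828 = 160778150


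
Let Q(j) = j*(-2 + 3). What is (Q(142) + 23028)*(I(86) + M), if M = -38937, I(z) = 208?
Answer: -897350930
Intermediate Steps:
Q(j) = j (Q(j) = j*1 = j)
(Q(142) + 23028)*(I(86) + M) = (142 + 23028)*(208 - 38937) = 23170*(-38729) = -897350930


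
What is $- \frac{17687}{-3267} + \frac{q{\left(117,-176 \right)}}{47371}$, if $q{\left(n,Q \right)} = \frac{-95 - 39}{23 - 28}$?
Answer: $\frac{4189692163}{773805285} \approx 5.4144$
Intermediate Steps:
$q{\left(n,Q \right)} = \frac{134}{5}$ ($q{\left(n,Q \right)} = - \frac{134}{-5} = \left(-134\right) \left(- \frac{1}{5}\right) = \frac{134}{5}$)
$- \frac{17687}{-3267} + \frac{q{\left(117,-176 \right)}}{47371} = - \frac{17687}{-3267} + \frac{134}{5 \cdot 47371} = \left(-17687\right) \left(- \frac{1}{3267}\right) + \frac{134}{5} \cdot \frac{1}{47371} = \frac{17687}{3267} + \frac{134}{236855} = \frac{4189692163}{773805285}$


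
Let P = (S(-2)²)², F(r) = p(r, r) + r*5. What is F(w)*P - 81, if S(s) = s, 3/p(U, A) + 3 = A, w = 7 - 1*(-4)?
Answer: 805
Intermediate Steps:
w = 11 (w = 7 + 4 = 11)
p(U, A) = 3/(-3 + A)
F(r) = 3/(-3 + r) + 5*r (F(r) = 3/(-3 + r) + r*5 = 3/(-3 + r) + 5*r)
P = 16 (P = ((-2)²)² = 4² = 16)
F(w)*P - 81 = ((3 + 5*11*(-3 + 11))/(-3 + 11))*16 - 81 = ((3 + 5*11*8)/8)*16 - 81 = ((3 + 440)/8)*16 - 81 = ((⅛)*443)*16 - 81 = (443/8)*16 - 81 = 886 - 81 = 805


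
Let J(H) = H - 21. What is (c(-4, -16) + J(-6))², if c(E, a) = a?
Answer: 1849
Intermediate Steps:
J(H) = -21 + H
(c(-4, -16) + J(-6))² = (-16 + (-21 - 6))² = (-16 - 27)² = (-43)² = 1849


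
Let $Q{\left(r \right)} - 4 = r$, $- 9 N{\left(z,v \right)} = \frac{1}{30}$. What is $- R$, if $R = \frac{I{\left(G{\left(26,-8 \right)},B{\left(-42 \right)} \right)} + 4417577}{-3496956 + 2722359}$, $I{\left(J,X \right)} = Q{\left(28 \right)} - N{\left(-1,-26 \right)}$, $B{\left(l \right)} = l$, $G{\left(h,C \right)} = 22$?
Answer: $\frac{1192754431}{209141190} \approx 5.7031$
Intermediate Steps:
$N{\left(z,v \right)} = - \frac{1}{270}$ ($N{\left(z,v \right)} = - \frac{1}{9 \cdot 30} = \left(- \frac{1}{9}\right) \frac{1}{30} = - \frac{1}{270}$)
$Q{\left(r \right)} = 4 + r$
$I{\left(J,X \right)} = \frac{8641}{270}$ ($I{\left(J,X \right)} = \left(4 + 28\right) - - \frac{1}{270} = 32 + \frac{1}{270} = \frac{8641}{270}$)
$R = - \frac{1192754431}{209141190}$ ($R = \frac{\frac{8641}{270} + 4417577}{-3496956 + 2722359} = \frac{1192754431}{270 \left(-774597\right)} = \frac{1192754431}{270} \left(- \frac{1}{774597}\right) = - \frac{1192754431}{209141190} \approx -5.7031$)
$- R = \left(-1\right) \left(- \frac{1192754431}{209141190}\right) = \frac{1192754431}{209141190}$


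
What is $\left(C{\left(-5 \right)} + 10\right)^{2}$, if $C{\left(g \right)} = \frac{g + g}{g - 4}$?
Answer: $\frac{10000}{81} \approx 123.46$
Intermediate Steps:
$C{\left(g \right)} = \frac{2 g}{-4 + g}$
$\left(C{\left(-5 \right)} + 10\right)^{2} = \left(2 \left(-5\right) \frac{1}{-4 - 5} + 10\right)^{2} = \left(2 \left(-5\right) \frac{1}{-9} + 10\right)^{2} = \left(2 \left(-5\right) \left(- \frac{1}{9}\right) + 10\right)^{2} = \left(\frac{10}{9} + 10\right)^{2} = \left(\frac{100}{9}\right)^{2} = \frac{10000}{81}$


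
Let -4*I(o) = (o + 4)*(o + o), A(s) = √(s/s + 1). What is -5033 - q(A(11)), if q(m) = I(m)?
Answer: -5032 + 2*√2 ≈ -5029.2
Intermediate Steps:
A(s) = √2 (A(s) = √(1 + 1) = √2)
I(o) = -o*(4 + o)/2 (I(o) = -(o + 4)*(o + o)/4 = -(4 + o)*2*o/4 = -o*(4 + o)/2)
q(m) = -m*(4 + m)/2
-5033 - q(A(11)) = -5033 - (-1)*√2*(4 + √2)/2 = -5033 + √2*(4 + √2)/2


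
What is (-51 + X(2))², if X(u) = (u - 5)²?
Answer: 1764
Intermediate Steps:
X(u) = (-5 + u)²
(-51 + X(2))² = (-51 + (-5 + 2)²)² = (-51 + (-3)²)² = (-51 + 9)² = (-42)² = 1764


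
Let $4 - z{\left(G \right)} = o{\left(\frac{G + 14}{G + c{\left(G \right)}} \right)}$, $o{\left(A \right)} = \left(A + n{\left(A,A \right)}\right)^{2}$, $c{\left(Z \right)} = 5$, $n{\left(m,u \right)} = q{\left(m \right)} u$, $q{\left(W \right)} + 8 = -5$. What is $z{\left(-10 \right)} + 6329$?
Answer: $\frac{156021}{25} \approx 6240.8$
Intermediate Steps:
$q{\left(W \right)} = -13$ ($q{\left(W \right)} = -8 - 5 = -13$)
$n{\left(m,u \right)} = - 13 u$
$o{\left(A \right)} = 144 A^{2}$ ($o{\left(A \right)} = \left(A - 13 A\right)^{2} = \left(- 12 A\right)^{2} = 144 A^{2}$)
$z{\left(G \right)} = 4 - \frac{144 \left(14 + G\right)^{2}}{\left(5 + G\right)^{2}}$ ($z{\left(G \right)} = 4 - 144 \left(\frac{G + 14}{G + 5}\right)^{2} = 4 - 144 \left(\frac{14 + G}{5 + G}\right)^{2} = 4 - 144 \frac{\left(14 + G\right)^{2}}{\left(5 + G\right)^{2}} = 4 - \frac{144 \left(14 + G\right)^{2}}{\left(5 + G\right)^{2}}$)
$z{\left(-10 \right)} + 6329 = \left(4 - \frac{144 \left(14 - 10\right)^{2}}{\left(5 - 10\right)^{2}}\right) + 6329 = \left(4 - \frac{144 \cdot 4^{2}}{25}\right) + 6329 = \left(4 - \frac{144}{25} \cdot 16\right) + 6329 = \left(4 - \frac{2304}{25}\right) + 6329 = - \frac{2204}{25} + 6329 = \frac{156021}{25}$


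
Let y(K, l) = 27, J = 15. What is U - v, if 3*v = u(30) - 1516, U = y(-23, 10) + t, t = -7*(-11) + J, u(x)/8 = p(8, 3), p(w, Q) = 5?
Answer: 611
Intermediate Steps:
u(x) = 40 (u(x) = 8*5 = 40)
t = 92 (t = -7*(-11) + 15 = 77 + 15 = 92)
U = 119 (U = 27 + 92 = 119)
v = -492 (v = (40 - 1516)/3 = (⅓)*(-1476) = -492)
U - v = 119 - 1*(-492) = 119 + 492 = 611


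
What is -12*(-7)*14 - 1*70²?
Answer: -3724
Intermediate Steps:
-12*(-7)*14 - 1*70² = 84*14 - 1*4900 = 1176 - 4900 = -3724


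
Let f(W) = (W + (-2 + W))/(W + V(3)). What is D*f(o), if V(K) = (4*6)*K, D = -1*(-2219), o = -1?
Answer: -8876/71 ≈ -125.01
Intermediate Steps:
D = 2219
V(K) = 24*K
f(W) = (-2 + 2*W)/(72 + W) (f(W) = (W + (-2 + W))/(W + 24*3) = (-2 + 2*W)/(W + 72) = (-2 + 2*W)/(72 + W))
D*f(o) = 2219*(2*(-1 - 1)/(72 - 1)) = 2219*(2*(-2)/71) = 2219*(2*(1/71)*(-2)) = 2219*(-4/71) = -8876/71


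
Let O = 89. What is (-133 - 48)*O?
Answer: -16109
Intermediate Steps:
(-133 - 48)*O = (-133 - 48)*89 = -181*89 = -16109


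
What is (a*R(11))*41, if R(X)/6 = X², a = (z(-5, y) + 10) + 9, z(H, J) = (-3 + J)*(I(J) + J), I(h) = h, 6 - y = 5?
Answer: 446490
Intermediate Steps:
y = 1 (y = 6 - 1*5 = 6 - 5 = 1)
z(H, J) = 2*J*(-3 + J) (z(H, J) = (-3 + J)*(J + J) = (-3 + J)*(2*J) = 2*J*(-3 + J))
a = 15 (a = (2*1*(-3 + 1) + 10) + 9 = (2*1*(-2) + 10) + 9 = (-4 + 10) + 9 = 6 + 9 = 15)
R(X) = 6*X²
(a*R(11))*41 = (15*(6*11²))*41 = (15*(6*121))*41 = (15*726)*41 = 10890*41 = 446490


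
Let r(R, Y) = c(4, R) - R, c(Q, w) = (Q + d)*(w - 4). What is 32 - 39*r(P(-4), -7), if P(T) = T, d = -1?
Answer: 812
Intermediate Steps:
c(Q, w) = (-1 + Q)*(-4 + w) (c(Q, w) = (Q - 1)*(w - 4) = (-1 + Q)*(-4 + w))
r(R, Y) = -12 + 2*R (r(R, Y) = (4 - R - 4*4 + 4*R) - R = (4 - R - 16 + 4*R) - R = (-12 + 3*R) - R = -12 + 2*R)
32 - 39*r(P(-4), -7) = 32 - 39*(-12 + 2*(-4)) = 32 - 39*(-12 - 8) = 32 - 39*(-20) = 32 + 780 = 812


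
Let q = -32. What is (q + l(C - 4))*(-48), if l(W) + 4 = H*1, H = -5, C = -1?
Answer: 1968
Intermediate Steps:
l(W) = -9 (l(W) = -4 - 5*1 = -4 - 5 = -9)
(q + l(C - 4))*(-48) = (-32 - 9)*(-48) = -41*(-48) = 1968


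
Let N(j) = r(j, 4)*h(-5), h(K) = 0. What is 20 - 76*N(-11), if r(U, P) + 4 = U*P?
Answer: 20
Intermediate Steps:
r(U, P) = -4 + P*U (r(U, P) = -4 + U*P = -4 + P*U)
N(j) = 0 (N(j) = (-4 + 4*j)*0 = 0)
20 - 76*N(-11) = 20 - 76*0 = 20 + 0 = 20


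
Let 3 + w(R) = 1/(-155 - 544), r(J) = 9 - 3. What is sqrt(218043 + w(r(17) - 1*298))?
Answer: sqrt(106534561341)/699 ≈ 466.95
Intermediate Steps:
r(J) = 6
w(R) = -2098/699 (w(R) = -3 + 1/(-155 - 544) = -3 + 1/(-699) = -3 - 1/699 = -2098/699)
sqrt(218043 + w(r(17) - 1*298)) = sqrt(218043 - 2098/699) = sqrt(152409959/699) = sqrt(106534561341)/699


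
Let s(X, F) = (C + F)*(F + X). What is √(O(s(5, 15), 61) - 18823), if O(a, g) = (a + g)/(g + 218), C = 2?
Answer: 4*I*√10174231/93 ≈ 137.19*I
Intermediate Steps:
s(X, F) = (2 + F)*(F + X)
O(a, g) = (a + g)/(218 + g)
√(O(s(5, 15), 61) - 18823) = √(((15² + 2*15 + 2*5 + 15*5) + 61)/(218 + 61) - 18823) = √(((225 + 30 + 10 + 75) + 61)/279 - 18823) = √((340 + 61)/279 - 18823) = √((1/279)*401 - 18823) = √(401/279 - 18823) = √(-5251216/279) = 4*I*√10174231/93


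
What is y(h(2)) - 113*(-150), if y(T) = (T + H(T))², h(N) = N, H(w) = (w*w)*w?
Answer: 17050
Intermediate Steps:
H(w) = w³ (H(w) = w²*w = w³)
y(T) = (T + T³)²
y(h(2)) - 113*(-150) = 2²*(1 + 2²)² - 113*(-150) = 4*(1 + 4)² + 16950 = 4*5² + 16950 = 4*25 + 16950 = 100 + 16950 = 17050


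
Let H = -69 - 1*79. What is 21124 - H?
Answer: 21272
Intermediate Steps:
H = -148 (H = -69 - 79 = -148)
21124 - H = 21124 - 1*(-148) = 21124 + 148 = 21272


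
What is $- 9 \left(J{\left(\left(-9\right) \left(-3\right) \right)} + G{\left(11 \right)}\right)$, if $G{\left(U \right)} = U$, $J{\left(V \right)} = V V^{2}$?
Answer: $-177246$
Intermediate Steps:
$J{\left(V \right)} = V^{3}$
$- 9 \left(J{\left(\left(-9\right) \left(-3\right) \right)} + G{\left(11 \right)}\right) = - 9 \left(\left(\left(-9\right) \left(-3\right)\right)^{3} + 11\right) = - 9 \left(27^{3} + 11\right) = - 9 \left(19683 + 11\right) = \left(-9\right) 19694 = -177246$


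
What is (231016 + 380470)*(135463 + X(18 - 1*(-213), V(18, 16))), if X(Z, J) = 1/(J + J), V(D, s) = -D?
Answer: 1491006798581/18 ≈ 8.2834e+10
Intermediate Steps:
X(Z, J) = 1/(2*J)
(231016 + 380470)*(135463 + X(18 - 1*(-213), V(18, 16))) = (231016 + 380470)*(135463 + 1/(2*((-1*18)))) = 611486*(135463 + (½)/(-18)) = 611486*(135463 + (½)*(-1/18)) = 611486*(135463 - 1/36) = 611486*(4876667/36) = 1491006798581/18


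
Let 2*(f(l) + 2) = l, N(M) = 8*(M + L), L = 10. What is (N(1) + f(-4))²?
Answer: 7056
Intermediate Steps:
N(M) = 80 + 8*M (N(M) = 8*(M + 10) = 8*(10 + M) = 80 + 8*M)
f(l) = -2 + l/2
(N(1) + f(-4))² = ((80 + 8*1) + (-2 + (½)*(-4)))² = ((80 + 8) + (-2 - 2))² = (88 - 4)² = 84² = 7056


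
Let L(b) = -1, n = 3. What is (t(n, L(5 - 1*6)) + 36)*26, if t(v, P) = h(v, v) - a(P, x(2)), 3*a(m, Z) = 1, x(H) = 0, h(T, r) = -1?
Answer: 2704/3 ≈ 901.33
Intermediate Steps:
a(m, Z) = ⅓ (a(m, Z) = (⅓)*1 = ⅓)
t(v, P) = -4/3 (t(v, P) = -1 - 1*⅓ = -1 - ⅓ = -4/3)
(t(n, L(5 - 1*6)) + 36)*26 = (-4/3 + 36)*26 = (104/3)*26 = 2704/3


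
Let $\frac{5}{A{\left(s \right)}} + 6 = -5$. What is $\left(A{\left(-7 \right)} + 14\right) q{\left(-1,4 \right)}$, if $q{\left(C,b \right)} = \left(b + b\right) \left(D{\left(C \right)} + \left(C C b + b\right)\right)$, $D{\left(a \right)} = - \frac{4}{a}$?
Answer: $\frac{14304}{11} \approx 1300.4$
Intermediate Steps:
$A{\left(s \right)} = - \frac{5}{11}$ ($A{\left(s \right)} = \frac{5}{-6 - 5} = \frac{5}{-11} = 5 \left(- \frac{1}{11}\right) = - \frac{5}{11}$)
$q{\left(C,b \right)} = 2 b \left(b - \frac{4}{C} + b C^{2}\right)$ ($q{\left(C,b \right)} = \left(b + b\right) \left(- \frac{4}{C} + \left(C C b + b\right)\right) = 2 b \left(- \frac{4}{C} + \left(C^{2} b + b\right)\right) = 2 b \left(- \frac{4}{C} + \left(b C^{2} + b\right)\right) = 2 b \left(- \frac{4}{C} + \left(b + b C^{2}\right)\right) = 2 b \left(b - \frac{4}{C} + b C^{2}\right)$)
$\left(A{\left(-7 \right)} + 14\right) q{\left(-1,4 \right)} = \left(- \frac{5}{11} + 14\right) 2 \cdot 4 \frac{1}{-1} \left(-4 - 4 \left(1 + \left(-1\right)^{2}\right)\right) = \frac{149 \cdot 2 \cdot 4 \left(-1\right) \left(-4 - 4 \left(1 + 1\right)\right)}{11} = \frac{149 \cdot 2 \cdot 4 \left(-1\right) \left(-4 - 4 \cdot 2\right)}{11} = \frac{149 \cdot 2 \cdot 4 \left(-1\right) \left(-4 - 8\right)}{11} = \frac{149 \cdot 2 \cdot 4 \left(-1\right) \left(-12\right)}{11} = \frac{149}{11} \cdot 96 = \frac{14304}{11}$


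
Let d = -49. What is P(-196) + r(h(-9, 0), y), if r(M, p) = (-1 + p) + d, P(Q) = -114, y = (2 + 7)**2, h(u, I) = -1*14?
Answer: -83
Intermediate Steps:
h(u, I) = -14
y = 81 (y = 9**2 = 81)
r(M, p) = -50 + p (r(M, p) = (-1 + p) - 49 = -50 + p)
P(-196) + r(h(-9, 0), y) = -114 + (-50 + 81) = -114 + 31 = -83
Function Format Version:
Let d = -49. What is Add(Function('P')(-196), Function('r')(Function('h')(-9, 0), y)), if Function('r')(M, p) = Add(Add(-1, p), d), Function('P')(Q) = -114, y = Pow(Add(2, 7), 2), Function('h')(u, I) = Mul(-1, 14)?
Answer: -83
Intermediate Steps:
Function('h')(u, I) = -14
y = 81 (y = Pow(9, 2) = 81)
Function('r')(M, p) = Add(-50, p) (Function('r')(M, p) = Add(Add(-1, p), -49) = Add(-50, p))
Add(Function('P')(-196), Function('r')(Function('h')(-9, 0), y)) = Add(-114, Add(-50, 81)) = Add(-114, 31) = -83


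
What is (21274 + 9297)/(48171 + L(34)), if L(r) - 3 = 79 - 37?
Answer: 30571/48216 ≈ 0.63404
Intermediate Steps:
L(r) = 45 (L(r) = 3 + (79 - 37) = 3 + 42 = 45)
(21274 + 9297)/(48171 + L(34)) = (21274 + 9297)/(48171 + 45) = 30571/48216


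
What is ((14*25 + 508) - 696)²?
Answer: 26244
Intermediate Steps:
((14*25 + 508) - 696)² = ((350 + 508) - 696)² = (858 - 696)² = 162² = 26244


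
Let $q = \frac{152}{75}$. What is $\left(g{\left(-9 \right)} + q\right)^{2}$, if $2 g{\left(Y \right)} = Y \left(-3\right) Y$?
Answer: $\frac{321162241}{22500} \approx 14274.0$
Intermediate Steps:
$q = \frac{152}{75}$ ($q = 152 \cdot \frac{1}{75} = \frac{152}{75} \approx 2.0267$)
$g{\left(Y \right)} = - \frac{3 Y^{2}}{2}$ ($g{\left(Y \right)} = \frac{Y \left(-3\right) Y}{2} = \frac{- 3 Y Y}{2} = \frac{\left(-3\right) Y^{2}}{2} = - \frac{3 Y^{2}}{2}$)
$\left(g{\left(-9 \right)} + q\right)^{2} = \left(- \frac{3 \left(-9\right)^{2}}{2} + \frac{152}{75}\right)^{2} = \left(\left(- \frac{3}{2}\right) 81 + \frac{152}{75}\right)^{2} = \left(- \frac{243}{2} + \frac{152}{75}\right)^{2} = \left(- \frac{17921}{150}\right)^{2} = \frac{321162241}{22500}$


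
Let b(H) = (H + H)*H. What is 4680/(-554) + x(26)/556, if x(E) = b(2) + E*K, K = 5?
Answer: -631407/77006 ≈ -8.1994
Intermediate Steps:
b(H) = 2*H**2 (b(H) = (2*H)*H = 2*H**2)
x(E) = 8 + 5*E (x(E) = 2*2**2 + E*5 = 2*4 + 5*E = 8 + 5*E)
4680/(-554) + x(26)/556 = 4680/(-554) + (8 + 5*26)/556 = 4680*(-1/554) + (8 + 130)*(1/556) = -2340/277 + 138*(1/556) = -2340/277 + 69/278 = -631407/77006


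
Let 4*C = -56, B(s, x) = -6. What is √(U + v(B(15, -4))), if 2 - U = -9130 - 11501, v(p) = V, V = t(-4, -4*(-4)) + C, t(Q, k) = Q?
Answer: √20615 ≈ 143.58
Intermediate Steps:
C = -14 (C = (¼)*(-56) = -14)
V = -18 (V = -4 - 14 = -18)
v(p) = -18
U = 20633 (U = 2 - (-9130 - 11501) = 2 - 1*(-20631) = 2 + 20631 = 20633)
√(U + v(B(15, -4))) = √(20633 - 18) = √20615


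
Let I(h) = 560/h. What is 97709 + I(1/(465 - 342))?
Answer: 166589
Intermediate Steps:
97709 + I(1/(465 - 342)) = 97709 + 560/(1/(465 - 342)) = 97709 + 560/(1/123) = 97709 + 560*123 = 97709 + 68880 = 166589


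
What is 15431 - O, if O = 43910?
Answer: -28479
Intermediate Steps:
15431 - O = 15431 - 1*43910 = 15431 - 43910 = -28479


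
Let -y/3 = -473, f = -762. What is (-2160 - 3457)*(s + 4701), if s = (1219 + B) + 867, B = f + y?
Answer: -41812948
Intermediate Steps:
y = 1419 (y = -3*(-473) = 1419)
B = 657 (B = -762 + 1419 = 657)
s = 2743 (s = (1219 + 657) + 867 = 1876 + 867 = 2743)
(-2160 - 3457)*(s + 4701) = (-2160 - 3457)*(2743 + 4701) = -5617*7444 = -41812948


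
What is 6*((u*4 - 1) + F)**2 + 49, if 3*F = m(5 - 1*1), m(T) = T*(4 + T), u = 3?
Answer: 8597/3 ≈ 2865.7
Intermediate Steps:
F = 32/3 (F = ((5 - 1*1)*(4 + (5 - 1*1)))/3 = ((5 - 1)*(4 + (5 - 1)))/3 = (4*(4 + 4))/3 = (4*8)/3 = (1/3)*32 = 32/3 ≈ 10.667)
6*((u*4 - 1) + F)**2 + 49 = 6*((3*4 - 1) + 32/3)**2 + 49 = 6*((12 - 1) + 32/3)**2 + 49 = 6*(11 + 32/3)**2 + 49 = 6*(65/3)**2 + 49 = 6*(4225/9) + 49 = 8450/3 + 49 = 8597/3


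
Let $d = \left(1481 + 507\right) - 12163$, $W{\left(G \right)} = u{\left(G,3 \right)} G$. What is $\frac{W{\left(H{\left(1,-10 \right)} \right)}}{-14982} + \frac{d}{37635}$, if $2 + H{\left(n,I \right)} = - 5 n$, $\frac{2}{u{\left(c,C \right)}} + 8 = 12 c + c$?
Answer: $- \frac{503075668}{1860696981} \approx -0.27037$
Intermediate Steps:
$u{\left(c,C \right)} = \frac{2}{-8 + 13 c}$ ($u{\left(c,C \right)} = \frac{2}{-8 + \left(12 c + c\right)} = \frac{2}{-8 + 13 c}$)
$H{\left(n,I \right)} = -2 - 5 n$
$W{\left(G \right)} = \frac{2 G}{-8 + 13 G}$ ($W{\left(G \right)} = \frac{2}{-8 + 13 G} G = \frac{2 G}{-8 + 13 G}$)
$d = -10175$ ($d = 1988 - 12163 = -10175$)
$\frac{W{\left(H{\left(1,-10 \right)} \right)}}{-14982} + \frac{d}{37635} = \frac{2 \left(-2 - 5\right) \frac{1}{-8 + 13 \left(-2 - 5\right)}}{-14982} - \frac{10175}{37635} = \frac{2 \left(-2 - 5\right)}{-8 + 13 \left(-2 - 5\right)} \left(- \frac{1}{14982}\right) - \frac{2035}{7527} = 2 \left(-7\right) \frac{1}{-8 + 13 \left(-7\right)} \left(- \frac{1}{14982}\right) - \frac{2035}{7527} = 2 \left(-7\right) \frac{1}{-8 - 91} \left(- \frac{1}{14982}\right) - \frac{2035}{7527} = 2 \left(-7\right) \frac{1}{-99} \left(- \frac{1}{14982}\right) - \frac{2035}{7527} = 2 \left(-7\right) \left(- \frac{1}{99}\right) \left(- \frac{1}{14982}\right) - \frac{2035}{7527} = \frac{14}{99} \left(- \frac{1}{14982}\right) - \frac{2035}{7527} = - \frac{7}{741609} - \frac{2035}{7527} = - \frac{503075668}{1860696981}$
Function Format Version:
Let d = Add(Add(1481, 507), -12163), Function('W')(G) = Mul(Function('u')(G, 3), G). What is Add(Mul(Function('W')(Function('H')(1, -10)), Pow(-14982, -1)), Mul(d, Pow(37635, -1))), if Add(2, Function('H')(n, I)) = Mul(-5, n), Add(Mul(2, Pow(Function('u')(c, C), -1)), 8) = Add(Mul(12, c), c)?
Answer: Rational(-503075668, 1860696981) ≈ -0.27037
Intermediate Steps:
Function('u')(c, C) = Mul(2, Pow(Add(-8, Mul(13, c)), -1)) (Function('u')(c, C) = Mul(2, Pow(Add(-8, Add(Mul(12, c), c)), -1)) = Mul(2, Pow(Add(-8, Mul(13, c)), -1)))
Function('H')(n, I) = Add(-2, Mul(-5, n))
Function('W')(G) = Mul(2, G, Pow(Add(-8, Mul(13, G)), -1)) (Function('W')(G) = Mul(Mul(2, Pow(Add(-8, Mul(13, G)), -1)), G) = Mul(2, G, Pow(Add(-8, Mul(13, G)), -1)))
d = -10175 (d = Add(1988, -12163) = -10175)
Add(Mul(Function('W')(Function('H')(1, -10)), Pow(-14982, -1)), Mul(d, Pow(37635, -1))) = Add(Mul(Mul(2, Add(-2, Mul(-5, 1)), Pow(Add(-8, Mul(13, Add(-2, Mul(-5, 1)))), -1)), Pow(-14982, -1)), Mul(-10175, Pow(37635, -1))) = Add(Mul(Mul(2, Add(-2, -5), Pow(Add(-8, Mul(13, Add(-2, -5))), -1)), Rational(-1, 14982)), Mul(-10175, Rational(1, 37635))) = Add(Mul(Mul(2, -7, Pow(Add(-8, Mul(13, -7)), -1)), Rational(-1, 14982)), Rational(-2035, 7527)) = Add(Mul(Mul(2, -7, Pow(Add(-8, -91), -1)), Rational(-1, 14982)), Rational(-2035, 7527)) = Add(Mul(Mul(2, -7, Pow(-99, -1)), Rational(-1, 14982)), Rational(-2035, 7527)) = Add(Mul(Mul(2, -7, Rational(-1, 99)), Rational(-1, 14982)), Rational(-2035, 7527)) = Add(Mul(Rational(14, 99), Rational(-1, 14982)), Rational(-2035, 7527)) = Add(Rational(-7, 741609), Rational(-2035, 7527)) = Rational(-503075668, 1860696981)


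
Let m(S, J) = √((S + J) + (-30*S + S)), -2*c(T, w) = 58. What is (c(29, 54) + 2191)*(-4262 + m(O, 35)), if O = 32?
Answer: -9214444 + 2162*I*√861 ≈ -9.2144e+6 + 63439.0*I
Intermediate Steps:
c(T, w) = -29 (c(T, w) = -½*58 = -29)
m(S, J) = √(J - 28*S) (m(S, J) = √((J + S) - 29*S) = √(J - 28*S))
(c(29, 54) + 2191)*(-4262 + m(O, 35)) = (-29 + 2191)*(-4262 + √(35 - 28*32)) = 2162*(-4262 + √(35 - 896)) = 2162*(-4262 + √(-861)) = 2162*(-4262 + I*√861) = -9214444 + 2162*I*√861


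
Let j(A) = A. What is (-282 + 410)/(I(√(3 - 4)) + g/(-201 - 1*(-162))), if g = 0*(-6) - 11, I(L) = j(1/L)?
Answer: 27456/821 + 97344*I/821 ≈ 33.442 + 118.57*I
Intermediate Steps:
I(L) = 1/L
g = -11 (g = 0 - 11 = -11)
(-282 + 410)/(I(√(3 - 4)) + g/(-201 - 1*(-162))) = (-282 + 410)/(1/(√(3 - 4)) - 11/(-201 - 1*(-162))) = 128/(1/(√(-1)) - 11/(-201 + 162)) = 128/(1/I - 11/(-39)) = 128/(-I - 11*(-1/39)) = 128/(-I + 11/39) = 128/(11/39 - I) = 128*(1521*(11/39 + I)/1642) = 97344*(11/39 + I)/821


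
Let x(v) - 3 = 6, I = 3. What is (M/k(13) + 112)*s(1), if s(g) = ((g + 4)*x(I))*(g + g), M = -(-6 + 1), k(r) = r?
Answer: 131490/13 ≈ 10115.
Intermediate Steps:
M = 5 (M = -1*(-5) = 5)
x(v) = 9 (x(v) = 3 + 6 = 9)
s(g) = 2*g*(36 + 9*g) (s(g) = ((g + 4)*9)*(g + g) = ((4 + g)*9)*(2*g) = (36 + 9*g)*(2*g) = 2*g*(36 + 9*g))
(M/k(13) + 112)*s(1) = (5/13 + 112)*(18*1*(4 + 1)) = (5*(1/13) + 112)*(18*1*5) = (5/13 + 112)*90 = (1461/13)*90 = 131490/13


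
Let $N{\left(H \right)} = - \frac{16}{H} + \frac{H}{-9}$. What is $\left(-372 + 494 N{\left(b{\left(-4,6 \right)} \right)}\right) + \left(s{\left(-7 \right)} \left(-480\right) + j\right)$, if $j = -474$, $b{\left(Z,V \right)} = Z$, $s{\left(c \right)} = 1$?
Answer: $\frac{7826}{9} \approx 869.56$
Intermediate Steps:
$N{\left(H \right)} = - \frac{16}{H} - \frac{H}{9}$ ($N{\left(H \right)} = - \frac{16}{H} + H \left(- \frac{1}{9}\right) = - \frac{16}{H} - \frac{H}{9}$)
$\left(-372 + 494 N{\left(b{\left(-4,6 \right)} \right)}\right) + \left(s{\left(-7 \right)} \left(-480\right) + j\right) = \left(-372 + 494 \left(- \frac{16}{-4} - - \frac{4}{9}\right)\right) + \left(1 \left(-480\right) - 474\right) = \left(-372 + 494 \left(\left(-16\right) \left(- \frac{1}{4}\right) + \frac{4}{9}\right)\right) - 954 = \left(-372 + 494 \left(4 + \frac{4}{9}\right)\right) - 954 = \left(-372 + 494 \cdot \frac{40}{9}\right) - 954 = \left(-372 + \frac{19760}{9}\right) - 954 = \frac{16412}{9} - 954 = \frac{7826}{9}$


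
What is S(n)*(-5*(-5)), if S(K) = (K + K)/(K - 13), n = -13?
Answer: 25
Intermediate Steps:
S(K) = 2*K/(-13 + K) (S(K) = (2*K)/(-13 + K) = 2*K/(-13 + K))
S(n)*(-5*(-5)) = (2*(-13)/(-13 - 13))*(-5*(-5)) = (2*(-13)/(-26))*25 = (2*(-13)*(-1/26))*25 = 1*25 = 25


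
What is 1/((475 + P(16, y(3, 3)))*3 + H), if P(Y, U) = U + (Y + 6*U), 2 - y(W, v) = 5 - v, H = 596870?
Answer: 1/598343 ≈ 1.6713e-6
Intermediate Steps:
y(W, v) = -3 + v (y(W, v) = 2 - (5 - v) = 2 + (-5 + v) = -3 + v)
P(Y, U) = Y + 7*U
1/((475 + P(16, y(3, 3)))*3 + H) = 1/((475 + (16 + 7*(-3 + 3)))*3 + 596870) = 1/((475 + (16 + 7*0))*3 + 596870) = 1/((475 + (16 + 0))*3 + 596870) = 1/((475 + 16)*3 + 596870) = 1/(491*3 + 596870) = 1/(1473 + 596870) = 1/598343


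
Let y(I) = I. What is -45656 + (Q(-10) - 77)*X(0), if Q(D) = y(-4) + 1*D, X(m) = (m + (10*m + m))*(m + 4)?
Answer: -45656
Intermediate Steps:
X(m) = 12*m*(4 + m) (X(m) = (m + 11*m)*(4 + m) = (12*m)*(4 + m) = 12*m*(4 + m))
Q(D) = -4 + D (Q(D) = -4 + 1*D = -4 + D)
-45656 + (Q(-10) - 77)*X(0) = -45656 + ((-4 - 10) - 77)*(12*0*(4 + 0)) = -45656 + (-14 - 77)*(12*0*4) = -45656 - 91*0 = -45656 + 0 = -45656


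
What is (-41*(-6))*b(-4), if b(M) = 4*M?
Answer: -3936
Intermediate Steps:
(-41*(-6))*b(-4) = (-41*(-6))*(4*(-4)) = 246*(-16) = -3936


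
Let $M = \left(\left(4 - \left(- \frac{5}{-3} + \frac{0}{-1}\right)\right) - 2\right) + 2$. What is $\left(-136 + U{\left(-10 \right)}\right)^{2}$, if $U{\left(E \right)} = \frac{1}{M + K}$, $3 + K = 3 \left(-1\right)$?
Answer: $\frac{2247001}{121} \approx 18570.0$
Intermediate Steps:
$K = -6$ ($K = -3 + 3 \left(-1\right) = -3 - 3 = -6$)
$M = \frac{7}{3}$ ($M = \left(\left(4 - \left(\left(-5\right) \left(- \frac{1}{3}\right) + 0 \left(-1\right)\right)\right) - 2\right) + 2 = \left(\left(4 - \left(\frac{5}{3} + 0\right)\right) - 2\right) + 2 = \left(\left(4 - \frac{5}{3}\right) - 2\right) + 2 = \left(\frac{7}{3} - 2\right) + 2 = \frac{1}{3} + 2 = \frac{7}{3} \approx 2.3333$)
$U{\left(E \right)} = - \frac{3}{11}$ ($U{\left(E \right)} = \frac{1}{\frac{7}{3} - 6} = \frac{1}{- \frac{11}{3}} = - \frac{3}{11}$)
$\left(-136 + U{\left(-10 \right)}\right)^{2} = \left(-136 - \frac{3}{11}\right)^{2} = \left(- \frac{1499}{11}\right)^{2} = \frac{2247001}{121}$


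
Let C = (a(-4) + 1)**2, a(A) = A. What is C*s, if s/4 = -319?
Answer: -11484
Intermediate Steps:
s = -1276 (s = 4*(-319) = -1276)
C = 9 (C = (-4 + 1)**2 = (-3)**2 = 9)
C*s = 9*(-1276) = -11484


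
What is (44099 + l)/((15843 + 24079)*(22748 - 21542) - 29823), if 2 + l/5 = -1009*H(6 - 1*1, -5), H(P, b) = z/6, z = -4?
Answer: 142357/144348327 ≈ 0.00098621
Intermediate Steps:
H(P, b) = -2/3 (H(P, b) = -4/6 = -4*1/6 = -2/3)
l = 10060/3 (l = -10 + 5*(-1009*(-2/3)) = -10 + 5*(2018/3) = -10 + 10090/3 = 10060/3 ≈ 3353.3)
(44099 + l)/((15843 + 24079)*(22748 - 21542) - 29823) = (44099 + 10060/3)/((15843 + 24079)*(22748 - 21542) - 29823) = 142357/(3*(39922*1206 - 29823)) = 142357/(3*(48145932 - 29823)) = (142357/3)/48116109 = (142357/3)*(1/48116109) = 142357/144348327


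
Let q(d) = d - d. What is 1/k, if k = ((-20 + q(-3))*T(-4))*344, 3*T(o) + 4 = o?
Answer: 3/55040 ≈ 5.4506e-5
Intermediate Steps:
T(o) = -4/3 + o/3
q(d) = 0
k = 55040/3 (k = ((-20 + 0)*(-4/3 + (⅓)*(-4)))*344 = -20*(-4/3 - 4/3)*344 = -20*(-8/3)*344 = (160/3)*344 = 55040/3 ≈ 18347.)
1/k = 1/(55040/3) = 3/55040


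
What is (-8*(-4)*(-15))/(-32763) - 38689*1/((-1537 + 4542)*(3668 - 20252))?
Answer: 8396109769/544247161320 ≈ 0.015427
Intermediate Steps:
(-8*(-4)*(-15))/(-32763) - 38689*1/((-1537 + 4542)*(3668 - 20252)) = (32*(-15))*(-1/32763) - 38689/((-16584*3005)) = -480*(-1/32763) - 38689/(-49834920) = 160/10921 - 38689*(-1/49834920) = 160/10921 + 38689/49834920 = 8396109769/544247161320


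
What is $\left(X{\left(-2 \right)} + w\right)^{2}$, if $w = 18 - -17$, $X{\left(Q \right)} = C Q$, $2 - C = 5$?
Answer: $1681$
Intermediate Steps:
$C = -3$ ($C = 2 - 5 = -3$)
$X{\left(Q \right)} = - 3 Q$
$w = 35$ ($w = 18 + 17 = 35$)
$\left(X{\left(-2 \right)} + w\right)^{2} = \left(\left(-3\right) \left(-2\right) + 35\right)^{2} = \left(6 + 35\right)^{2} = 41^{2} = 1681$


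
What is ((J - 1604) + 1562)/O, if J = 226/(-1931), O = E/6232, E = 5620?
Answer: -126709024/2713055 ≈ -46.703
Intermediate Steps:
O = 1405/1558 (O = 5620/6232 = 5620*(1/6232) = 1405/1558 ≈ 0.90180)
J = -226/1931 (J = 226*(-1/1931) = -226/1931 ≈ -0.11704)
((J - 1604) + 1562)/O = ((-226/1931 - 1604) + 1562)/(1405/1558) = (-3097550/1931 + 1562)*(1558/1405) = -81328/1931*1558/1405 = -126709024/2713055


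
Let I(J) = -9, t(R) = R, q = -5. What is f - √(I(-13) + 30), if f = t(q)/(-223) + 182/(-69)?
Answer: -40241/15387 - √21 ≈ -7.1978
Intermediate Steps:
f = -40241/15387 (f = -5/(-223) + 182/(-69) = -5*(-1/223) + 182*(-1/69) = 5/223 - 182/69 = -40241/15387 ≈ -2.6153)
f - √(I(-13) + 30) = -40241/15387 - √(-9 + 30) = -40241/15387 - √21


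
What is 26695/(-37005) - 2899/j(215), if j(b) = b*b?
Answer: -268250774/342111225 ≈ -0.78410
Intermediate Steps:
j(b) = b**2
26695/(-37005) - 2899/j(215) = 26695/(-37005) - 2899/(215**2) = 26695*(-1/37005) - 2899/46225 = -5339/7401 - 2899*1/46225 = -5339/7401 - 2899/46225 = -268250774/342111225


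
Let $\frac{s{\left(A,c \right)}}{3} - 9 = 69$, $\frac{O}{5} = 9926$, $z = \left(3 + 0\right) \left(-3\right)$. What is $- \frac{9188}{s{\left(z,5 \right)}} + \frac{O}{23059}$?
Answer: $- \frac{100126336}{2697903} \approx -37.113$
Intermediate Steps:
$z = -9$ ($z = 3 \left(-3\right) = -9$)
$O = 49630$ ($O = 5 \cdot 9926 = 49630$)
$s{\left(A,c \right)} = 234$ ($s{\left(A,c \right)} = 27 + 3 \cdot 69 = 27 + 207 = 234$)
$- \frac{9188}{s{\left(z,5 \right)}} + \frac{O}{23059} = - \frac{9188}{234} + \frac{49630}{23059} = \left(-9188\right) \frac{1}{234} + 49630 \cdot \frac{1}{23059} = - \frac{4594}{117} + \frac{49630}{23059} = - \frac{100126336}{2697903}$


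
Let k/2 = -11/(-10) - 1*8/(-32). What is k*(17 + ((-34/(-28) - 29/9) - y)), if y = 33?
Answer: -6807/140 ≈ -48.621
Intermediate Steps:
k = 27/10 (k = 2*(-11/(-10) - 1*8/(-32)) = 2*(-11*(-⅒) - 8*(-1/32)) = 2*(11/10 + ¼) = 2*(27/20) = 27/10 ≈ 2.7000)
k*(17 + ((-34/(-28) - 29/9) - y)) = 27*(17 + ((-34/(-28) - 29/9) - 1*33))/10 = 27*(17 + ((-34*(-1/28) - 29*⅑) - 33))/10 = 27*(17 + ((17/14 - 29/9) - 33))/10 = 27*(17 + (-253/126 - 33))/10 = 27*(17 - 4411/126)/10 = (27/10)*(-2269/126) = -6807/140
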